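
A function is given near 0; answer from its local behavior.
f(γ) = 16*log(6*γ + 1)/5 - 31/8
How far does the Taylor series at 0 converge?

Branch term (16/5)*log(1 - γ/(-1/6)): its argument vanishes at γ = -1/6, a logarithmic branch point, modulus 1/6.
The radius of convergence is the smallest modulus among the singular points: 1/6.

The radius of convergence is 1/6.


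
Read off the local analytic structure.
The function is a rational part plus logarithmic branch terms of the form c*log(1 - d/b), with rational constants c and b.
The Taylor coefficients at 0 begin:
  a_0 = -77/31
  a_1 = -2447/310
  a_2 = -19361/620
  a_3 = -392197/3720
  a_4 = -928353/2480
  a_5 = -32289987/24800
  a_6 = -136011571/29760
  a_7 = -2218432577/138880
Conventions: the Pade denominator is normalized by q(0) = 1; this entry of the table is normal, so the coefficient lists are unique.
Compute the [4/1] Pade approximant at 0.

Taylor coefficients needed (read off): a_0 = -77/31, a_1 = -2447/310, a_2 = -19361/620, a_3 = -392197/3720, a_4 = -928353/2480, a_5 = -32289987/24800.
Write the denominator as Q(d) = 1 + q1*d. Requiring Q*f - P = O(d^6) with deg P <= 4 kills the coefficients of d^5..d^5 in Q*f:
  d^5: a_5 + q1*a_4 = 0, i.e. -32289987/24800 + (-928353/2480)*q1 = 0.
Solving this linear system: q1 = -633137/182030.
The numerator is Q*f truncated at degree 4: P0 = a_0 = -77/31; P1 = a_1 + q1*a_0 = 67884/91015; P2 = a_2 + q1*a_1 = -1716574/455075; P3 = a_3 + q1*a_2 = 4349542/1365225; P4 = a_4 + q1*a_3 = -10418776/1365225.

The Pade approximant has numerator coefficients [-77/31, 67884/91015, -1716574/455075, 4349542/1365225, -10418776/1365225]; denominator coefficients [1, -633137/182030].


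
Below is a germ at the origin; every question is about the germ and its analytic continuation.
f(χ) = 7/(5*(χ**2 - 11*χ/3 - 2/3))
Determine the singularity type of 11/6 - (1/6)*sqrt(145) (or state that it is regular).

The denominator factor χ**2 - 11*χ/3 - 2/3 vanishes at 11/6 - (1/6)*sqrt(145) and appears to the power 1; the numerator there equals 7/5, nonzero, and no other factor vanishes.
Hence a pole whose order is the multiplicity, 1.

The point is a pole of order 1.


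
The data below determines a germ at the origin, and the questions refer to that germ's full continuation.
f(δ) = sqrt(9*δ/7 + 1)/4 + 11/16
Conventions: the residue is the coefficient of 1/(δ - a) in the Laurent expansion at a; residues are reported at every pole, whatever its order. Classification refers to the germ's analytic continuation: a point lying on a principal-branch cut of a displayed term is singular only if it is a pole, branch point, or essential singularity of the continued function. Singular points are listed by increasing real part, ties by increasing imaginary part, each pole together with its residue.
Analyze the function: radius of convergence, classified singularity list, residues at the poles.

Branch term (1/4)*sqrt(1 - δ/(-7/9)): its argument vanishes at δ = -7/9, a square-root branch point, modulus 7/9.
The radius of convergence is the smallest modulus among the singular points: 7/9.

Radius of convergence at 0: 7/9.
At -7/9: an algebraic (square-root) branch point.


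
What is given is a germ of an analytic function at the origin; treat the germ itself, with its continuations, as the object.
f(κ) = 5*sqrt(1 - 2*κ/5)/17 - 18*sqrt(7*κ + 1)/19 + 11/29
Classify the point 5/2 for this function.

The term (5/17)*sqrt(1 - κ/(5/2)) has argument 1 - 5/2/(5/2) = 0 at 5/2: a square-root (algebraic, two-sheeted) branch point; the remaining terms are analytic or single-valued there.

The point is an algebraic (square-root) branch point.


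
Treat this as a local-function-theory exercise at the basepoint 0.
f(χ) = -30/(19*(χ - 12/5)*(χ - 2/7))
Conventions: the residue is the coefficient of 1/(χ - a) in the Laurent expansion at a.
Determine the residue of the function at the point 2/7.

At the order-1 pole 2/7 set g(χ) = (χ - (2/7))*f(χ) = -30/(19*(χ - 12/5)).
Simple pole: residue = g(a) at a = 2/7, which is 525/703.

The residue is 525/703.


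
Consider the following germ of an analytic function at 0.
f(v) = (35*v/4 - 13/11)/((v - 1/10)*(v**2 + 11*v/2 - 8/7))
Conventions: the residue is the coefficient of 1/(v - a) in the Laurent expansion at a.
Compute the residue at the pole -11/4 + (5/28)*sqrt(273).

The factor v**2 + 11*v/2 - 8/7 splits as (v - a)(v - a') with a = -11/4 + (5/28)*sqrt(273), a' = -11/4 - (5/28)*sqrt(273). At the order-1 pole a set g(v) = (v - a)*f(v) = [(35*v/4 - 13/11)/(v - 1/10)] / (v - a').
Simple pole: residue = g(a) at a = -11/4 + (5/28)*sqrt(273), which is -1575/5984 + (17353/233376)*sqrt(273).

The residue is -1575/5984 + (17353/233376)*sqrt(273).


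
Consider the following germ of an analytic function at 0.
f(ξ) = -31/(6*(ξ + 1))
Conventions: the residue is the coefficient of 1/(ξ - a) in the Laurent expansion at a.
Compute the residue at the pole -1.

The residue is -31/6.

At the order-1 pole -1 set g(ξ) = (ξ - (-1))*f(ξ) = -31/6.
Simple pole: residue = g(a) at a = -1, which is -31/6.


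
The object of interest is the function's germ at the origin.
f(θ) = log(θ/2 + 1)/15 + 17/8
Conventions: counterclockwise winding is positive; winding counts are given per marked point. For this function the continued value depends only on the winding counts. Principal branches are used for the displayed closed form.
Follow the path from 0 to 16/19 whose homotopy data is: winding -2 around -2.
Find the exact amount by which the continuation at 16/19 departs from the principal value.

Continued minus principal equals -(4/15)*pi*i.

The rational part is single-valued and drops out of the difference; each branch term changes only by its own monodromy.
(1/15)*log(1 - θ/(-2)): each positive loop around -2 adds 2*pi*i to the log, so winding -2 contributes (1/15)*(-2)*2*pi*i = -(4/15)*pi*i.
Summing the contributions at θ = 16/19 gives -(4/15)*pi*i.


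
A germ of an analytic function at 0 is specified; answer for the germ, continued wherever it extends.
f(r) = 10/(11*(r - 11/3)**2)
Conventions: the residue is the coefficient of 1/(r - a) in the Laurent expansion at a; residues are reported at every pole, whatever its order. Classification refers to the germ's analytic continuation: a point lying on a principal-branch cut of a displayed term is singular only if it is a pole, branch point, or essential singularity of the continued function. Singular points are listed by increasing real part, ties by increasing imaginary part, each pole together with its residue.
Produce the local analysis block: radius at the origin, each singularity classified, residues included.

Radius of convergence at 0: 11/3.
At 11/3: a pole of order 2; residue 0.

Denominator factor (r - 11/3)^2: pole of order 2 at 11/3, modulus 11/3.
The radius of convergence is the smallest modulus among the singular points: 11/3.
At the order-2 pole 11/3 set g(r) = (r - (11/3))^2*f(r) = 10/11.
Order-2 pole: residue = g'(a); g'(11/3) = 0, so the residue is 0.


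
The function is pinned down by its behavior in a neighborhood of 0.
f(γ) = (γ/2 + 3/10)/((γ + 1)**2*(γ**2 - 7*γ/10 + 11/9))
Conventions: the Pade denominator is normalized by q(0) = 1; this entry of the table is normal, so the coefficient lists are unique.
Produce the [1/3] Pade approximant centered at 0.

Taylor coefficients needed (expand at 0): a_0 = 27/110, a_1 = 711/12100, a_2 = -331407/1331000, a_3 = 8019459/146410000, a_4 = -2802294783/16105100000.
Write the denominator as Q(γ) = 1 + q1*γ + q2*γ^2 + q3*γ^3. Requiring Q*f - P = O(γ^5) with deg P <= 1 kills the coefficients of γ^2..γ^4 in Q*f:
  γ^2: a_2 + q1*a_1 + q2*a_0 = 0, i.e. -331407/1331000 + (711/12100)*q1 + (27/110)*q2 = 0.
  γ^3: a_3 + q1*a_2 + q2*a_1 + q3*a_0 = 0, i.e. 8019459/146410000 + (-331407/1331000)*q1 + (711/12100)*q2 + (27/110)*q3 = 0.
  γ^4: a_4 + q1*a_3 + q2*a_2 + q3*a_1 = 0, i.e. -2802294783/16105100000 + (8019459/146410000)*q1 + (-331407/1331000)*q2 + (711/12100)*q3 = 0.
Solving this linear system: q1 = 302111/118030, q2 = 47407/118030, q3 = 134388/59015.
The numerator is Q*f truncated at degree 1: P0 = a_0 = 27/110; P1 = a_1 + q1*a_0 = 8109/11803.

The Pade approximant has numerator coefficients [27/110, 8109/11803]; denominator coefficients [1, 302111/118030, 47407/118030, 134388/59015].


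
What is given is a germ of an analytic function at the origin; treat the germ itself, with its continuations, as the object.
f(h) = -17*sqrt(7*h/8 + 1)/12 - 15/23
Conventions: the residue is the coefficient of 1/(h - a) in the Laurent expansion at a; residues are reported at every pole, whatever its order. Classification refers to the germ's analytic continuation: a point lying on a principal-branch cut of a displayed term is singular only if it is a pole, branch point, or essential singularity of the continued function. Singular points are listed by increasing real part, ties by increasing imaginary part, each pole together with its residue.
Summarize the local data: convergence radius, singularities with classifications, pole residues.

Radius of convergence at 0: 8/7.
At -8/7: an algebraic (square-root) branch point.

Branch term (-17/12)*sqrt(1 - h/(-8/7)): its argument vanishes at h = -8/7, a square-root branch point, modulus 8/7.
The radius of convergence is the smallest modulus among the singular points: 8/7.


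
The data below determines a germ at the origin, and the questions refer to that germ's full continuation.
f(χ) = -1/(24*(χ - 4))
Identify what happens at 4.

The denominator factor χ - 4 vanishes at 4 and appears to the power 1; the numerator there equals -1/24, nonzero, and no other factor vanishes.
Hence a pole whose order is the multiplicity, 1.

The point is a pole of order 1.


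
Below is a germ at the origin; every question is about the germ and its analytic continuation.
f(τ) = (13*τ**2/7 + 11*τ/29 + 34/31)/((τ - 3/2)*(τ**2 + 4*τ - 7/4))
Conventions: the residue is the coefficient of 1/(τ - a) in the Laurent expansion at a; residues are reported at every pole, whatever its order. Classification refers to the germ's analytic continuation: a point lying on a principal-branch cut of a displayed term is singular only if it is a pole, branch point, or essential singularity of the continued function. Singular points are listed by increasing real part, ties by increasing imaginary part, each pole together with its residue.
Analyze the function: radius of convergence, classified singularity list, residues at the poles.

Denominator factor (τ**2 + 4*τ - 7/4): discriminant 23, real irrational roots -2 + (1/2)*sqrt(23) and -2 - (1/2)*sqrt(23); poles of order 1, moduli -2 + (1/2)*sqrt(23) and 2 + (1/2)*sqrt(23).
Denominator factor (τ - 3/2): pole of order 1 at 3/2, modulus 3/2.
The radius of convergence is the smallest modulus among the singular points: -2 + (1/2)*sqrt(23).
The factor τ**2 + 4*τ - 7/4 splits as (τ - a)(τ - a') with a = -2 - (1/2)*sqrt(23), a' = -2 + (1/2)*sqrt(23). At the order-1 pole a set g(τ) = (τ - a)*f(τ) = [(13*τ**2/7 + 11*τ/29 + 34/31)/(τ - 3/2)] / (τ - a').
Simple pole: residue = g(a) at a = -2 - (1/2)*sqrt(23), which is 156749/327236 + (1209529/7526428)*sqrt(23).
The factor τ**2 + 4*τ - 7/4 splits as (τ - a)(τ - a') with a = -2 + (1/2)*sqrt(23), a' = -2 - (1/2)*sqrt(23). At the order-1 pole a set g(τ) = (τ - a)*f(τ) = [(13*τ**2/7 + 11*τ/29 + 34/31)/(τ - 3/2)] / (τ - a').
Simple pole: residue = g(a) at a = -2 + (1/2)*sqrt(23), which is 156749/327236 - (1209529/7526428)*sqrt(23).
At the order-1 pole 3/2 set g(τ) = (τ - (3/2))*f(τ) = (13*τ**2/7 + 11*τ/29 + 34/31)/(τ**2 + 4*τ - 7/4).
Simple pole: residue = g(a) at a = 3/2, which is 147113/163618.
List the singular points by increasing real part (a conjugate pair: the negative imaginary part first).

Radius of convergence at 0: -2 + (1/2)*sqrt(23).
At -2 - (1/2)*sqrt(23): a pole of order 1; residue 156749/327236 + (1209529/7526428)*sqrt(23).
At -2 + (1/2)*sqrt(23): a pole of order 1; residue 156749/327236 - (1209529/7526428)*sqrt(23).
At 3/2: a pole of order 1; residue 147113/163618.


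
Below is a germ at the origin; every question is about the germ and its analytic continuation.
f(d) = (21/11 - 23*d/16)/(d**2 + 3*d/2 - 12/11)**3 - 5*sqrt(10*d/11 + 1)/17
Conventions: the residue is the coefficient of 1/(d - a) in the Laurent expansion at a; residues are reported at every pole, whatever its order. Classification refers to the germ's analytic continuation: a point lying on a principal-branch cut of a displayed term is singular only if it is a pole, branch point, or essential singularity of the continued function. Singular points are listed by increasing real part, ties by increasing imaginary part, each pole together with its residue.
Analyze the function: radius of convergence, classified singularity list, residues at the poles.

Radius of convergence at 0: -3/4 + (1/44)*sqrt(3201).
At -3/4 - (1/44)*sqrt(3201): a pole of order 3; residue -(7711/2738019)*sqrt(3201).
At -11/10: an algebraic (square-root) branch point.
At -3/4 + (1/44)*sqrt(3201): a pole of order 3; residue (7711/2738019)*sqrt(3201).

Denominator factor (d**2 + 3*d/2 - 12/11)^3: discriminant 291/44, real irrational roots -3/4 + (1/44)*sqrt(3201) and -3/4 - (1/44)*sqrt(3201); poles of order 3, moduli -3/4 + (1/44)*sqrt(3201) and 3/4 + (1/44)*sqrt(3201).
Branch term (-5/17)*sqrt(1 - d/(-11/10)): its argument vanishes at d = -11/10, a square-root branch point, modulus 11/10.
The radius of convergence is the smallest modulus among the singular points: -3/4 + (1/44)*sqrt(3201).
The branch term is analytic at -3/4 - (1/44)*sqrt(3201) and contributes nothing to the residue; only the rational part matters.
The factor d**2 + 3*d/2 - 12/11 splits as (d - a)(d - a') with a = -3/4 - (1/44)*sqrt(3201), a' = -3/4 + (1/44)*sqrt(3201). At the order-3 pole a set g(d) = (d - a)^3*(rational part) = [21/11 - 23*d/16] / (d - a')^3.
Order-3 pole: residue = g''(a)/2; g''(-3/4 - (1/44)*sqrt(3201)) = -(15422/2738019)*sqrt(3201), so the residue is -(7711/2738019)*sqrt(3201).
The branch term is analytic at -3/4 + (1/44)*sqrt(3201) and contributes nothing to the residue; only the rational part matters.
The factor d**2 + 3*d/2 - 12/11 splits as (d - a)(d - a') with a = -3/4 + (1/44)*sqrt(3201), a' = -3/4 - (1/44)*sqrt(3201). At the order-3 pole a set g(d) = (d - a)^3*(rational part) = [21/11 - 23*d/16] / (d - a')^3.
Order-3 pole: residue = g''(a)/2; g''(-3/4 + (1/44)*sqrt(3201)) = (15422/2738019)*sqrt(3201), so the residue is (7711/2738019)*sqrt(3201).
List the singular points by increasing real part (a conjugate pair: the negative imaginary part first).


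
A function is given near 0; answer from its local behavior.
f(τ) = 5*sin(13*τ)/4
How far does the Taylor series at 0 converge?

The radius of convergence is infinite.

The factor -sin(13*τ) is entire and contributes no finite singular point.
The polynomial part has no poles.
No finite singular points: the Taylor series at 0 converges everywhere.


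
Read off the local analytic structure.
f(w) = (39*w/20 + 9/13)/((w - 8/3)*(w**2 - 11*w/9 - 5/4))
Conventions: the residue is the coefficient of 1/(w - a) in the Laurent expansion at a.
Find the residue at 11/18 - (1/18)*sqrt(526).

The residue is -20682/18265 + (1778733/38429560)*sqrt(526).

The factor w**2 - 11*w/9 - 5/4 splits as (w - a)(w - a') with a = 11/18 - (1/18)*sqrt(526), a' = 11/18 + (1/18)*sqrt(526). At the order-1 pole a set g(w) = (w - a)*f(w) = [(39*w/20 + 9/13)/(w - 8/3)] / (w - a').
Simple pole: residue = g(a) at a = 11/18 - (1/18)*sqrt(526), which is -20682/18265 + (1778733/38429560)*sqrt(526).


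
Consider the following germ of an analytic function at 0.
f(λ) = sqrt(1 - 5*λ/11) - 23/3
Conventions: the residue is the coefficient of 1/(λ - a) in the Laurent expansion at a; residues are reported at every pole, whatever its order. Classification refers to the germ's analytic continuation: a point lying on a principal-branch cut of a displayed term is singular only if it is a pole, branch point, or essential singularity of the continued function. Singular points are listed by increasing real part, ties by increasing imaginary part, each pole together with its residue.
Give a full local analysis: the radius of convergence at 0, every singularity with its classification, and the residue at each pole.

Radius of convergence at 0: 11/5.
At 11/5: an algebraic (square-root) branch point.

Branch term (1)*sqrt(1 - λ/(11/5)): its argument vanishes at λ = 11/5, a square-root branch point, modulus 11/5.
The radius of convergence is the smallest modulus among the singular points: 11/5.


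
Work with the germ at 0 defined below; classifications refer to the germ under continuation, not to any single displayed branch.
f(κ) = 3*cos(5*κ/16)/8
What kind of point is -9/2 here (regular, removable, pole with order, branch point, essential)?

The point is a regular point.

There is no denominator, hence no pole anywhere.
The factor cos(5*κ/16) is entire.
So the germ continues analytically to -9/2.


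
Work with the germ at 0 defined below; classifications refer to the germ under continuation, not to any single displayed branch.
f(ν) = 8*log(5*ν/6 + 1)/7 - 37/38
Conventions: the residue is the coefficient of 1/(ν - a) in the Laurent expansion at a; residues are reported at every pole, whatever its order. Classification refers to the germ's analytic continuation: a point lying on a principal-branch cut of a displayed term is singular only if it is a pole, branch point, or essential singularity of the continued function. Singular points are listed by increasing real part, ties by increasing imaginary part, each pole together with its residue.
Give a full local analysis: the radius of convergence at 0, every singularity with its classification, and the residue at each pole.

Radius of convergence at 0: 6/5.
At -6/5: a logarithmic branch point.

Branch term (8/7)*log(1 - ν/(-6/5)): its argument vanishes at ν = -6/5, a logarithmic branch point, modulus 6/5.
The radius of convergence is the smallest modulus among the singular points: 6/5.


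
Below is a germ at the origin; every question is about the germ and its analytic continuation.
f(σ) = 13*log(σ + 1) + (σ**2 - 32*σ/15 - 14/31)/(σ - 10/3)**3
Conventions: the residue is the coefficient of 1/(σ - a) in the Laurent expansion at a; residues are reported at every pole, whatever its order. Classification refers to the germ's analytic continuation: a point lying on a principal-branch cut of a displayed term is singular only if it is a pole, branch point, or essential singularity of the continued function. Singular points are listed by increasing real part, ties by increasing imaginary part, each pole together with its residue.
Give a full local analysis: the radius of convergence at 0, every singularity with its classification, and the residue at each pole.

Radius of convergence at 0: 1.
At -1: a logarithmic branch point.
At 10/3: a pole of order 3; residue 1.

Denominator factor (σ - 10/3)^3: pole of order 3 at 10/3, modulus 10/3.
Branch term (13)*log(1 - σ/(-1)): its argument vanishes at σ = -1, a logarithmic branch point, modulus 1.
The radius of convergence is the smallest modulus among the singular points: 1.
The branch term is analytic at 10/3 and contributes nothing to the residue; only the rational part matters.
At the order-3 pole 10/3 set g(σ) = (σ - (10/3))^3*(rational part) = σ**2 - 32*σ/15 - 14/31.
Order-3 pole: residue = g''(a)/2; g''(10/3) = 2, so the residue is 1.
List the singular points by increasing real part (a conjugate pair: the negative imaginary part first).


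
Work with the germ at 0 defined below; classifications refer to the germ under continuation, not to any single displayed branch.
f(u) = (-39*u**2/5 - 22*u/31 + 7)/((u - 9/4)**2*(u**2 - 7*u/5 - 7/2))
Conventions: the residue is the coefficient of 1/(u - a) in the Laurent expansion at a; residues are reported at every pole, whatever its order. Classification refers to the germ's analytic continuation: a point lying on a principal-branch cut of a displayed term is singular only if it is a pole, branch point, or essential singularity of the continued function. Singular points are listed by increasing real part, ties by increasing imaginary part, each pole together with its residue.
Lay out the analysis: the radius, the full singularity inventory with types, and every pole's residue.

Radius of convergence at 0: -7/10 + (1/10)*sqrt(399).
At 7/10 - (1/10)*sqrt(399): a pole of order 1; residue -16120904/499999 + (15383328/9499981)*sqrt(399).
At 9/4: a pole of order 2; residue 32241808/499999.
At 7/10 + (1/10)*sqrt(399): a pole of order 1; residue -16120904/499999 - (15383328/9499981)*sqrt(399).

Denominator factor (u**2 - 7*u/5 - 7/2): discriminant 399/25, real irrational roots 7/10 + (1/10)*sqrt(399) and 7/10 - (1/10)*sqrt(399); poles of order 1, moduli 7/10 + (1/10)*sqrt(399) and -7/10 + (1/10)*sqrt(399).
Denominator factor (u - 9/4)^2: pole of order 2 at 9/4, modulus 9/4.
The radius of convergence is the smallest modulus among the singular points: -7/10 + (1/10)*sqrt(399).
The factor u**2 - 7*u/5 - 7/2 splits as (u - a)(u - a') with a = 7/10 - (1/10)*sqrt(399), a' = 7/10 + (1/10)*sqrt(399). At the order-1 pole a set g(u) = (u - a)*f(u) = [(-39*u**2/5 - 22*u/31 + 7)/(u - 9/4)**2] / (u - a').
Simple pole: residue = g(a) at a = 7/10 - (1/10)*sqrt(399), which is -16120904/499999 + (15383328/9499981)*sqrt(399).
At the order-2 pole 9/4 set g(u) = (u - (9/4))^2*f(u) = (-39*u**2/5 - 22*u/31 + 7)/(u**2 - 7*u/5 - 7/2).
Order-2 pole: residue = g'(a); g'(9/4) = 32241808/499999, so the residue is 32241808/499999.
The factor u**2 - 7*u/5 - 7/2 splits as (u - a)(u - a') with a = 7/10 + (1/10)*sqrt(399), a' = 7/10 - (1/10)*sqrt(399). At the order-1 pole a set g(u) = (u - a)*f(u) = [(-39*u**2/5 - 22*u/31 + 7)/(u - 9/4)**2] / (u - a').
Simple pole: residue = g(a) at a = 7/10 + (1/10)*sqrt(399), which is -16120904/499999 - (15383328/9499981)*sqrt(399).
List the singular points by increasing real part (a conjugate pair: the negative imaginary part first).


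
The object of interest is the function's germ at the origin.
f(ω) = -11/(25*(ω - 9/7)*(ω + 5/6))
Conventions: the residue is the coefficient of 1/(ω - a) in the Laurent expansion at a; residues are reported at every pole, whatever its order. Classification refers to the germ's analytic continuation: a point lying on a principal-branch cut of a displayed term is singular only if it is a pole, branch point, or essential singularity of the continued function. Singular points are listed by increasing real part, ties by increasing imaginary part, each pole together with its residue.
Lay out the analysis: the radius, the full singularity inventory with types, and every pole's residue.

Radius of convergence at 0: 5/6.
At -5/6: a pole of order 1; residue 462/2225.
At 9/7: a pole of order 1; residue -462/2225.

Denominator factor (ω - 9/7): pole of order 1 at 9/7, modulus 9/7.
Denominator factor (ω + 5/6): pole of order 1 at -5/6, modulus 5/6.
The radius of convergence is the smallest modulus among the singular points: 5/6.
At the order-1 pole -5/6 set g(ω) = (ω - (-5/6))*f(ω) = -11/(25*(ω - 9/7)).
Simple pole: residue = g(a) at a = -5/6, which is 462/2225.
At the order-1 pole 9/7 set g(ω) = (ω - (9/7))*f(ω) = -11/(25*(ω + 5/6)).
Simple pole: residue = g(a) at a = 9/7, which is -462/2225.
List the singular points by increasing real part (a conjugate pair: the negative imaginary part first).


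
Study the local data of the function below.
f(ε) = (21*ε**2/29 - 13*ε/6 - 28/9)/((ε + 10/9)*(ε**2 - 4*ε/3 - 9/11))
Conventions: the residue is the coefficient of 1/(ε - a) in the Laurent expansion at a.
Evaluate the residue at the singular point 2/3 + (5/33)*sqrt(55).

The residue is 15297/49039 - (135951/980780)*sqrt(55).

The factor ε**2 - 4*ε/3 - 9/11 splits as (ε - a)(ε - a') with a = 2/3 + (5/33)*sqrt(55), a' = 2/3 - (5/33)*sqrt(55). At the order-1 pole a set g(ε) = (ε - a)*f(ε) = [(21*ε**2/29 - 13*ε/6 - 28/9)/(ε + 10/9)] / (ε - a').
Simple pole: residue = g(a) at a = 2/3 + (5/33)*sqrt(55), which is 15297/49039 - (135951/980780)*sqrt(55).


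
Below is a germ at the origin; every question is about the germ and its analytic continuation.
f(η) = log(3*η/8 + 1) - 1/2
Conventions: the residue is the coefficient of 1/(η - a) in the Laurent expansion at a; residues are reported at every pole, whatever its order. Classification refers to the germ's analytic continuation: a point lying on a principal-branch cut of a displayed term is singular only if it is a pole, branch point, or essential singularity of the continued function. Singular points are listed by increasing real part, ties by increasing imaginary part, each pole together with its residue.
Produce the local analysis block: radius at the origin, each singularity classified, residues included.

Radius of convergence at 0: 8/3.
At -8/3: a logarithmic branch point.

Branch term (1)*log(1 - η/(-8/3)): its argument vanishes at η = -8/3, a logarithmic branch point, modulus 8/3.
The radius of convergence is the smallest modulus among the singular points: 8/3.


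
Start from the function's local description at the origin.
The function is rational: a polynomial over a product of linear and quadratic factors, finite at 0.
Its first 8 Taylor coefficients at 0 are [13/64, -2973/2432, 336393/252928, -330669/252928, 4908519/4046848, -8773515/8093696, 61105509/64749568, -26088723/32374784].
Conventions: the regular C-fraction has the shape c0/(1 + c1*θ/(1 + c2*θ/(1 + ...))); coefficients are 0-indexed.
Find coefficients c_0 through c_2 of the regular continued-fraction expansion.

The regular C-fraction coefficients are [13/64, 2973/494, -9654483/1958216].

Taylor coefficients (read off): a_0 = 13/64, a_1 = -2973/2432, a_2 = 336393/252928.
c0 = a_0 = 13/64. Peel one level at a time: if S = 1 + c*θ/S' with S'(0) = 1, then c is the θ-coefficient of S and S' = c*θ/(S - 1).
S_1 = c0/f = 1 + (2973/494)*θ + (28963449/976144)*θ^2 + ...; c1 = 2973/494.
S_2 = c1*θ/(S_1 - 1) = 1 + (-9654483/1958216)*θ + ...; c2 = -9654483/1958216.


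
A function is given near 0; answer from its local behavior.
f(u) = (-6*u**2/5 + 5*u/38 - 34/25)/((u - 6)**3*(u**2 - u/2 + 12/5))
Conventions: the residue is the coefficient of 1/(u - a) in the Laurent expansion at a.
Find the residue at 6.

The residue is 312107/210718854.

At the order-3 pole 6 set g(u) = (u - (6))^3*f(u) = (-6*u**2/5 + 5*u/38 - 34/25)/(u**2 - u/2 + 12/5).
Order-3 pole: residue = g''(a)/2; g''(6) = 312107/105359427, so the residue is 312107/210718854.


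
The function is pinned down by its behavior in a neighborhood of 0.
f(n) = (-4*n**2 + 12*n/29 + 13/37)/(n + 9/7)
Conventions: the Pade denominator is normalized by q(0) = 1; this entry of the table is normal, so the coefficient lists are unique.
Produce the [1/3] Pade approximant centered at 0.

The Pade approximant has numerator coefficients [91/333, 1735037684/749838993]; denominator coefficients [1, 4380457015/542986857, 1532892092/180995619, 44453870668/542986857].

Taylor coefficients needed (expand at 0): a_0 = 91/333, a_1 = 9499/86913, a_2 = -2500057/782217, a_3 = 17500399/7039953, a_4 = -122502793/63359577.
Write the denominator as Q(n) = 1 + q1*n + q2*n^2 + q3*n^3. Requiring Q*f - P = O(n^5) with deg P <= 1 kills the coefficients of n^2..n^4 in Q*f:
  n^2: a_2 + q1*a_1 + q2*a_0 = 0, i.e. -2500057/782217 + (9499/86913)*q1 + (91/333)*q2 = 0.
  n^3: a_3 + q1*a_2 + q2*a_1 + q3*a_0 = 0, i.e. 17500399/7039953 + (-2500057/782217)*q1 + (9499/86913)*q2 + (91/333)*q3 = 0.
  n^4: a_4 + q1*a_3 + q2*a_2 + q3*a_1 = 0, i.e. -122502793/63359577 + (17500399/7039953)*q1 + (-2500057/782217)*q2 + (9499/86913)*q3 = 0.
Solving this linear system: q1 = 4380457015/542986857, q2 = 1532892092/180995619, q3 = 44453870668/542986857.
The numerator is Q*f truncated at degree 1: P0 = a_0 = 91/333; P1 = a_1 + q1*a_0 = 1735037684/749838993.


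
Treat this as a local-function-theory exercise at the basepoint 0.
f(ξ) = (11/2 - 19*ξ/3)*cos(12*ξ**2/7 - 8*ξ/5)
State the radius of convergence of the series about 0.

The factor cos(12*ξ**2/7 - 8*ξ/5) is entire and contributes no finite singular point.
The polynomial part has no poles.
No finite singular points: the Taylor series at 0 converges everywhere.

The radius of convergence is infinite.


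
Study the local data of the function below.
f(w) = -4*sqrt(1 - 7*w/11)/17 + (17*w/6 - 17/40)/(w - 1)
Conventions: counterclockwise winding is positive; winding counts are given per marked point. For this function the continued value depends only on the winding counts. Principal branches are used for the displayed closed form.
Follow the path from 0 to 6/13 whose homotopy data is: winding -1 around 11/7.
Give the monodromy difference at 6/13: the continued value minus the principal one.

Continued minus principal equals (8/2431)*sqrt(14443).

The rational part is single-valued and drops out of the difference; each branch term changes only by its own monodromy.
(-4/17)*sqrt(1 - w/(11/7)): winding -1 is odd, the square root flips sign, contributing -2*(-4/17)*sqrt(1 - (6/13)/(11/7)) = -2*(-4/17)*sqrt(101/143) = (8/2431)*sqrt(14443).
Summing the contributions at w = 6/13 gives (8/2431)*sqrt(14443).


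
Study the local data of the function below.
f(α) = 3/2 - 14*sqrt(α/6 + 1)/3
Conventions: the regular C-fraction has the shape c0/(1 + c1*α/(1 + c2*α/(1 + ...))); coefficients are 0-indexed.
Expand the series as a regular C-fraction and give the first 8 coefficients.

Taylor coefficients (expand at 0): a_0 = -19/6, a_1 = -7/18, a_2 = 7/432, a_3 = -7/5184, a_4 = 35/248832, a_5 = -49/2985984, a_6 = 49/23887872, a_7 = -77/286654464.
c0 = a_0 = -19/6. Peel one level at a time: if S = 1 + c*α/S' with S'(0) = 1, then c is the α-coefficient of S and S' = c*α/(S - 1).
S_1 = c0/f = 1 + (-7/57)*α + (175/8664)*α^2 + ...; c1 = -7/57.
S_2 = c1*α/(S_1 - 1) = 1 + (25/152)*α + (-1/576)*α^2 + ...; c2 = 25/152.
S_3 = c2*α/(S_2 - 1) = 1 + (19/1800)*α + (-2489/3240000)*α^2 + ...; c3 = 19/1800.
S_4 = c3*α/(S_3 - 1) = 1 + (131/1800)*α + (-1/576)*α^2 + ...; c4 = 131/1800.
S_5 = c4*α/(S_4 - 1) = 1 + (25/1048)*α + (-4675/3294912)*α^2 + ...; c5 = 25/1048.
S_6 = c5*α/(S_5 - 1) = 1 + (187/3144)*α + (-1/576)*α^2 + ...; c6 = 187/3144.
S_7 = c6*α/(S_6 - 1) = 1 + (131/4488)*α + ...; c7 = 131/4488.

The regular C-fraction coefficients are [-19/6, -7/57, 25/152, 19/1800, 131/1800, 25/1048, 187/3144, 131/4488].


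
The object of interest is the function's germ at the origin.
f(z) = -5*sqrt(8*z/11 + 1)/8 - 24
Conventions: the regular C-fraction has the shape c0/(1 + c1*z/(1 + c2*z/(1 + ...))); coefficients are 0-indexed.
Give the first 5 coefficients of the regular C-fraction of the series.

The regular C-fraction coefficients are [-197/8, -20/2167, 414/2167, 394/2277, 434/2277].

Taylor coefficients (expand at 0): a_0 = -197/8, a_1 = -5/22, a_2 = 5/121, a_3 = -20/1331, a_4 = 100/14641.
c0 = a_0 = -197/8. Peel one level at a time: if S = 1 + c*z/S' with S'(0) = 1, then c is the z-coefficient of S and S' = c*z/(S - 1).
S_1 = c0/f = 1 + (-20/2167)*z + (8280/4695889)*z^2 + ...; c1 = -20/2167.
S_2 = c1*z/(S_1 - 1) = 1 + (414/2167)*z + (-4/121)*z^2 + ...; c2 = 414/2167.
S_3 = c2*z/(S_2 - 1) = 1 + (394/2277)*z + (-170996/5184729)*z^2 + ...; c3 = 394/2277.
S_4 = c3*z/(S_3 - 1) = 1 + (434/2277)*z + ...; c4 = 434/2277.


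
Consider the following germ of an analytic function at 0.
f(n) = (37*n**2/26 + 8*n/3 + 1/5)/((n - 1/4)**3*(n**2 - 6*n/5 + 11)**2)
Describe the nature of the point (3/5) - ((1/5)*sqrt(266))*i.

The denominator factor n**2 - 6*n/5 + 11 vanishes at (3/5) - ((1/5)*sqrt(266))*i and appears to the power 2; the numerator there equals (-8339/650) - ((853/975)*sqrt(266))*i, nonzero, and no other factor vanishes.
Hence a pole whose order is the multiplicity, 2.

The point is a pole of order 2.


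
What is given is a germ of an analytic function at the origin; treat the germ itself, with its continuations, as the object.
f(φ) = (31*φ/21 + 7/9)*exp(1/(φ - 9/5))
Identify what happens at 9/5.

The point is an essential singularity.

The exponent 1/(φ - (9/5)) has a pole at 9/5, so exp(1/(φ - (9/5))) takes every nonzero value near it: an essential singularity (not a pole of any order).


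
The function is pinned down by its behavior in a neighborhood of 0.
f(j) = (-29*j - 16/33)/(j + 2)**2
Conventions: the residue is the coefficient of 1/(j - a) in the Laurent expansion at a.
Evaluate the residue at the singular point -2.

The residue is -29.

At the order-2 pole -2 set g(j) = (j - (-2))^2*f(j) = -29*j - 16/33.
Order-2 pole: residue = g'(a); g'(-2) = -29, so the residue is -29.


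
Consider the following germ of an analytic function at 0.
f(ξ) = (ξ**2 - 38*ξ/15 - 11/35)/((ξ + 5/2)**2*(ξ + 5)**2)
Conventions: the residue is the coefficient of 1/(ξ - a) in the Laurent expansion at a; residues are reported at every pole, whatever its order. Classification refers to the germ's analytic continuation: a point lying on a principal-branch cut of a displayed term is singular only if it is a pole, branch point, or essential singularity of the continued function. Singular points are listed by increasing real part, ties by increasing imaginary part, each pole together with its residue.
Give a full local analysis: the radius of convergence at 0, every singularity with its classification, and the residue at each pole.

Radius of convergence at 0: 5/2.
At -5: a pole of order 2; residue 12144/4375.
At -5/2: a pole of order 2; residue -12144/4375.

Denominator factor (ξ + 5/2)^2: pole of order 2 at -5/2, modulus 5/2.
Denominator factor (ξ + 5)^2: pole of order 2 at -5, modulus 5.
The radius of convergence is the smallest modulus among the singular points: 5/2.
At the order-2 pole -5 set g(ξ) = (ξ - (-5))^2*f(ξ) = (ξ**2 - 38*ξ/15 - 11/35)/(ξ + 5/2)**2.
Order-2 pole: residue = g'(a); g'(-5) = 12144/4375, so the residue is 12144/4375.
At the order-2 pole -5/2 set g(ξ) = (ξ - (-5/2))^2*f(ξ) = (ξ**2 - 38*ξ/15 - 11/35)/(ξ + 5)**2.
Order-2 pole: residue = g'(a); g'(-5/2) = -12144/4375, so the residue is -12144/4375.
List the singular points by increasing real part (a conjugate pair: the negative imaginary part first).


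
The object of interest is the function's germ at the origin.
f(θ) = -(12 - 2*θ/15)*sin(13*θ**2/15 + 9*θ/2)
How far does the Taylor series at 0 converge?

The factor -sin(13*θ**2/15 + 9*θ/2) is entire and contributes no finite singular point.
The polynomial part has no poles.
No finite singular points: the Taylor series at 0 converges everywhere.

The radius of convergence is infinite.


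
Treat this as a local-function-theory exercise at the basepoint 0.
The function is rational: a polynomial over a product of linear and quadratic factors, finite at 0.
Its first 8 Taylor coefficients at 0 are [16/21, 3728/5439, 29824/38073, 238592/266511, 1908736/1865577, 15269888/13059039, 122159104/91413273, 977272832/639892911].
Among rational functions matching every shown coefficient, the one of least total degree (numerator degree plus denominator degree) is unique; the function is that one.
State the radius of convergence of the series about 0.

The radius of convergence is 7/8.

No rational of total degree below 2 reproduces all 8 coefficients; solving the [1/1] Pade equations on them gives f(κ) = (6*κ/37 - 2/3)/(κ - 7/8), whose expansion matches every shown term.
Denominator factor (κ - 7/8): pole of order 1 at 7/8, modulus 7/8.
The radius of convergence is the smallest modulus among the singular points: 7/8.


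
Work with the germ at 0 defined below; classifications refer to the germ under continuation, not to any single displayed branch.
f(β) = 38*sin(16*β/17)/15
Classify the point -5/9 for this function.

The point is a regular point.

There is no denominator, hence no pole anywhere.
The factor -sin(16*β/17) is entire.
So the germ continues analytically to -5/9.


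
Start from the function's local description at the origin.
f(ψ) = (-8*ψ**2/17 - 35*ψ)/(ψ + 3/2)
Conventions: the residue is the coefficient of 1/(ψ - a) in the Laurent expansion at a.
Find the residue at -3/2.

At the order-1 pole -3/2 set g(ψ) = (ψ - (-3/2))*f(ψ) = -8*ψ**2/17 - 35*ψ.
Simple pole: residue = g(a) at a = -3/2, which is 1749/34.

The residue is 1749/34.


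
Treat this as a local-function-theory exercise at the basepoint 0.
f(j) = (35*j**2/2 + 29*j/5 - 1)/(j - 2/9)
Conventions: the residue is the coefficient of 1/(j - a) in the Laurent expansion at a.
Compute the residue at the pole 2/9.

The residue is 467/405.

At the order-1 pole 2/9 set g(j) = (j - (2/9))*f(j) = 35*j**2/2 + 29*j/5 - 1.
Simple pole: residue = g(a) at a = 2/9, which is 467/405.


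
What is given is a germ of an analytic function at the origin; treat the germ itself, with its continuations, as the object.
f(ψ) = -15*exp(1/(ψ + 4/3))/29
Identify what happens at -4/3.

The point is an essential singularity.

The exponent 1/(ψ - (-4/3)) has a pole at -4/3, so exp(1/(ψ - (-4/3))) takes every nonzero value near it: an essential singularity (not a pole of any order).


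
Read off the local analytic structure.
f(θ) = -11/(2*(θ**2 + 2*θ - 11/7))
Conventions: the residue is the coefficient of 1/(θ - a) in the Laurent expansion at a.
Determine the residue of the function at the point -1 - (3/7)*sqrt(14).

The residue is (11/24)*sqrt(14).

The factor θ**2 + 2*θ - 11/7 splits as (θ - a)(θ - a') with a = -1 - (3/7)*sqrt(14), a' = -1 + (3/7)*sqrt(14). At the order-1 pole a set g(θ) = (θ - a)*f(θ) = [-11/2] / (θ - a').
Simple pole: residue = g(a) at a = -1 - (3/7)*sqrt(14), which is (11/24)*sqrt(14).


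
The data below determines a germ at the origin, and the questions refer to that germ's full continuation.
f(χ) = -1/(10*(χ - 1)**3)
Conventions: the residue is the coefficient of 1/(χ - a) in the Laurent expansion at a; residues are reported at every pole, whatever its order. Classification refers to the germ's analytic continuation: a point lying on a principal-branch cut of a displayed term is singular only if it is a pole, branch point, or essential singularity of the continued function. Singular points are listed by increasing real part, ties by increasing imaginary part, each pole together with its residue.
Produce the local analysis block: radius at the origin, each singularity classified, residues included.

Radius of convergence at 0: 1.
At 1: a pole of order 3; residue 0.

Denominator factor (χ - 1)^3: pole of order 3 at 1, modulus 1.
The radius of convergence is the smallest modulus among the singular points: 1.
At the order-3 pole 1 set g(χ) = (χ - (1))^3*f(χ) = -1/10.
Order-3 pole: residue = g''(a)/2; g''(1) = 0, so the residue is 0.


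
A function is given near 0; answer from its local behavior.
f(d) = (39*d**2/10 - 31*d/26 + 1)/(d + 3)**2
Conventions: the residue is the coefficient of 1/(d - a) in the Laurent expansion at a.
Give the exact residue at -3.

The residue is -3197/130.

At the order-2 pole -3 set g(d) = (d - (-3))^2*f(d) = 39*d**2/10 - 31*d/26 + 1.
Order-2 pole: residue = g'(a); g'(-3) = -3197/130, so the residue is -3197/130.


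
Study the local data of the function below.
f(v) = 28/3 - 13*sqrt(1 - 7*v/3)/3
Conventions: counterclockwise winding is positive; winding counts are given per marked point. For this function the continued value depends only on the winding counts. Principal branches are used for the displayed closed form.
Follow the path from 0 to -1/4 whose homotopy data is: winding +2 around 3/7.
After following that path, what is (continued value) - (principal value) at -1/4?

The rational part is single-valued and drops out of the difference; each branch term changes only by its own monodromy.
(-13/3)*sqrt(1 - v/(3/7)): winding +2 is even, the square root returns to the same sheet, contribution 0.
Summing the contributions at v = -1/4 gives 0.

Continued minus principal equals 0.


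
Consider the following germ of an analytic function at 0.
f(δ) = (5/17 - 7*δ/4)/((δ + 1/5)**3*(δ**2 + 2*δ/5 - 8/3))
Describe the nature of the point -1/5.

The denominator factor δ + 1/5 vanishes at -1/5 and appears to the power 3; the numerator there equals 219/340, nonzero, and no other factor vanishes.
Hence a pole whose order is the multiplicity, 3.

The point is a pole of order 3.
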